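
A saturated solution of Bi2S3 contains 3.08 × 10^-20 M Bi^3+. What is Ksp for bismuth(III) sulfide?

9.35e-98

Bi2S3(s) ⇌ 2 Bi^3+ + 3 S^2-
Stoichiometry gives [S^2-] = (3/2)[Bi^3+] = 4.620 × 10^-20 M.
Ksp = [Bi^3+]^2[S^2-]^3
Ksp = (3.08 x 10^-20)^2 × (4.620 x 10^-20)^3 = 9.35 x 10^-98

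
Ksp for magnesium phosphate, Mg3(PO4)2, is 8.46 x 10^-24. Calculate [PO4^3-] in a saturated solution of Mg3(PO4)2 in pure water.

[PO4^3-] ≈ 1.90 x 10^-5 M

Mg3(PO4)2(s) ⇌ 3 Mg^2+(aq) + 2 PO4^3-(aq)
Ksp = [Mg^2+]^3[PO4^3-]^2
With molar solubility s: [Mg^2+] = 3s, [PO4^3-] = 2s.
Ksp = (3s)^3(2s)^2 = 108s^5
s = (8.46 x 10^-24 / 108)^(1/5) = 9.523 × 10^-6 M
[PO4^3-] = 2s = 1.90 x 10^-5 M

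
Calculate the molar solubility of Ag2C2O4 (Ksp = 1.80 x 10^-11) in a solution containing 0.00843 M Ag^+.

Ag2C2O4(s) ⇌ 2 Ag^+ + C2O4^2-
Ksp = [Ag^+]^2[C2O4^2-]
If s mol/L dissolves here, [Ag^+] = 0.00843 + 2s ≈ 0.00843, [C2O4^2-] = s (common-ion effect: Ag^+ is already 0.00843 M).
Ksp ≈ (0.00843)^2 × s
s = 2.53 x 10^-7 M
Check: 2s = 5.1 × 10^-7 ≪ 0.00843, so the approximation is valid.

s = 2.53e-7 M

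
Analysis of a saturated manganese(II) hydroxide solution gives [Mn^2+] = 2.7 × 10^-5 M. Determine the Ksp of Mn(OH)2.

Ksp ≈ 7.9e-14

Mn(OH)2(s) ⇌ Mn^2+ + 2 OH^-
Stoichiometry gives [OH^-] = (2/1)[Mn^2+] = 5.40 × 10^-5 M.
Ksp = [Mn^2+][OH^-]^2
Ksp = 2.7 × 10^-5 × (5.40 × 10^-5)^2 = 7.9 × 10^-14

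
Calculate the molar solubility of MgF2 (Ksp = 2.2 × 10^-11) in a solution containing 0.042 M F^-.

s ≈ 1.2 × 10^-8 M

MgF2(s) ⇌ Mg^2+(aq) + 2 F^-(aq)
Ksp = [Mg^2+][F^-]^2
Let s = moles of MgF2 that dissolve per litre. [Mg^2+] = s, [F^-] = 0.042 + 2s ≈ 0.042 (since the F^- already present dominates).
Ksp ≈ s × (0.042)^2
s = 1.2 x 10^-8 M
Check: 2s = 2.5 × 10^-8 ≪ 0.042, so the approximation is valid.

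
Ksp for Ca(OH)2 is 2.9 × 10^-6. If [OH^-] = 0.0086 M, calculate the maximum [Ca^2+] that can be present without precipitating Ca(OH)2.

[Ca^2+] = 3.9 × 10^-2 M

Ca(OH)2(s) ⇌ Ca^2+ + 2 OH^-
Ksp = [Ca^2+][OH^-]^2
Precipitation begins when Q = Ksp. With [OH^-] = 0.0086 M:
2.9 × 10^-6 = (0.0086)^2 × [Ca^2+]
[Ca^2+] = (2.9 × 10^-6 / 7.40 × 10^-5) = 3.9 × 10^-2 M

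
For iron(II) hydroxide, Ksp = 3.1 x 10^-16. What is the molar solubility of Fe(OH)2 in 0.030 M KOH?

s = 3.4 × 10^-13 M

Fe(OH)2(s) <=> Fe^2+ + 2 OH^-
Ksp = [Fe^2+][OH^-]^2
If s mol/L dissolves here, [Fe^2+] = s, [OH^-] = 0.030 + 2s ≈ 0.030 (since OH^- from KOH dominates).
Ksp ≈ s × (0.030)^2
s = 3.4 x 10^-13 M
Check: 2s = 6.9 × 10^-13 ≪ 0.030, so the approximation is valid.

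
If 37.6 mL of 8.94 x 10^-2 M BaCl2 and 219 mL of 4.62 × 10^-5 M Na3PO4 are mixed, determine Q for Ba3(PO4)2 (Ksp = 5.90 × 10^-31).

Total volume = 37.6 + 219 = 256.6 mL.
[Ba^2+] = 8.94 × 10^-2 × (37.6/256.6) = 1.310 × 10^-2 M
[PO4^3-] = 4.62 × 10^-5 × (219/256.6) = 3.943 × 10^-5 M
Ba3(PO4)2(s) ⇌ 3 Ba^2+(aq) + 2 PO4^3-(aq), so Q = [Ba^2+]^3[PO4^3-]^2
Q = (1.310 × 10^-2)^3(3.943 × 10^-5)^2 = 3.50 × 10^-15
Q > Ksp, so Ba3(PO4)2 will precipitate.

Q = 3.50 x 10^-15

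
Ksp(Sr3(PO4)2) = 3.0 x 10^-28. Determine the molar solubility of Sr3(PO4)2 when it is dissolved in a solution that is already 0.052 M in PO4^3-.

s ≈ 1.6 × 10^-9 M

Sr3(PO4)2(s) ⇌ 3 Sr^2+(aq) + 2 PO4^3-(aq)
Ksp = [Sr^2+]^3[PO4^3-]^2
If s mol/L dissolves here, [Sr^2+] = 3s, [PO4^3-] = 0.052 + 2s ≈ 0.052 (since the PO4^3- already present dominates).
Ksp ≈ (3s)^3 × (0.052)^2
s = 1.6 x 10^-9 M
Check: 2s = 3.2 × 10^-9 ≪ 0.052, so the approximation is valid.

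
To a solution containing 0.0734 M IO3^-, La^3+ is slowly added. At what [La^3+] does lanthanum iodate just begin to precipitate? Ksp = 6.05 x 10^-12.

1.53 × 10^-8 M

La(IO3)3(s) ⇌ La^3+ + 3 IO3^-
Ksp = [La^3+][IO3^-]^3
Precipitation begins when Q = Ksp. With [IO3^-] = 0.0734 M:
6.05 x 10^-12 = (0.0734)^3 × [La^3+]
[La^3+] = (6.05 x 10^-12 / 3.954 × 10^-4) = 1.53 × 10^-8 M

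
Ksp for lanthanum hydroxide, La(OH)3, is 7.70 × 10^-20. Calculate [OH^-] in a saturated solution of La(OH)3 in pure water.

La(OH)3(s) ⇌ La^3+ + 3 OH^-
Ksp = [La^3+][OH^-]^3
Let s = molar solubility. Then [La^3+] = s and [OH^-] = 3s.
Substituting: Ksp = s(3s)^3 = 27s^4
s^4 = 7.70 × 10^-20 / 27, so s = 7.308 × 10^-6 M
[OH^-] = 3s = 2.19 × 10^-5 M

[OH^-] = 2.19e-5 M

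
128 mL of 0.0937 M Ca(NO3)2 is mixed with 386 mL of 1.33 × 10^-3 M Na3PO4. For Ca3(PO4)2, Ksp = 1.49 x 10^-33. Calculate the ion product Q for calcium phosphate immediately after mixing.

Total volume = 128 + 386 = 514 mL.
[Ca^2+] = 9.37 × 10^-2 × (128/514) = 2.333 × 10^-2 M
[PO4^3-] = 1.33 × 10^-3 × (386/514) = 9.988 × 10^-4 M
Ca3(PO4)2(s) <=> 3 Ca^2+ + 2 PO4^3-, so Q = [Ca^2+]^3[PO4^3-]^2
Q = (2.333 × 10^-2)^3(9.988 x 10^-4)^2 = 1.27 x 10^-11
Q > Ksp, so Ca3(PO4)2 will precipitate.

Q = 1.27e-11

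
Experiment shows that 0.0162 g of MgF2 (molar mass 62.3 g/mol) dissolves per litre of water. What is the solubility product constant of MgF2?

Molar solubility s = (1.62 × 10^-2 g/L) / (62.3 g/mol) = 2.600 x 10^-4 M.
MgF2(s) <=> Mg^2+(aq) + 2 F^-(aq)
If s mol/L of MgF2 dissolves, [Mg^2+] = s and [F^-] = 2s.
Ksp = [Mg^2+][F^-]^2
So Ksp = s × (2s)^2 = 4s^3
With s = 2.600 × 10^-4: Ksp = 7.03 × 10^-11

7.03 × 10^-11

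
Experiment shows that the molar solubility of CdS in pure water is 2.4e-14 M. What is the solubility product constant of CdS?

Ksp = 5.8 × 10^-28

CdS(s) <=> Cd^2+ + S^2-
With molar solubility s: [Cd^2+] = s, [S^2-] = s.
Ksp = [Cd^2+][S^2-]
Ksp = s^2
With s = 2.4 × 10^-14: Ksp = 5.8 × 10^-28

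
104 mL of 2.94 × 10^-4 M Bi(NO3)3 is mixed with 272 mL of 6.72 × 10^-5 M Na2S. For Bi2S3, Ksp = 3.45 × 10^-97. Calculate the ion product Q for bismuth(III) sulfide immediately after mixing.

Total volume = 104 + 272 = 376 mL.
[Bi^3+] = 2.94 x 10^-4 × (104/376) = 8.132 × 10^-5 M
[S^2-] = 6.72 × 10^-5 × (272/376) = 4.861 x 10^-5 M
Bi2S3(s) ⇌ 2 Bi^3+(aq) + 3 S^2-(aq), so Q = [Bi^3+]^2[S^2-]^3
Q = (8.132 × 10^-5)^2(4.861 × 10^-5)^3 = 7.60 × 10^-22
Q > Ksp, so Bi2S3 will precipitate.

Q ≈ 7.60 × 10^-22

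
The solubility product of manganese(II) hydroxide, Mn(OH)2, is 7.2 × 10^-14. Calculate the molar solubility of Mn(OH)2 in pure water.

Mn(OH)2(s) <=> Mn^2+(aq) + 2 OH^-(aq)
Ksp = [Mn^2+][OH^-]^2
For each mole of Mn(OH)2 that dissolves: [Mn^2+] = s, [OH^-] = 2s.
Ksp = s(2s)^2 = 4s^3
Solving, s = (7.2 × 10^-14/4)^(1/3) = 2.6 × 10^-5 M

s ≈ 2.6e-5 M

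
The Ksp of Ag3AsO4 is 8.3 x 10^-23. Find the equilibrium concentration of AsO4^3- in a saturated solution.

1.3 × 10^-6 M

Ag3AsO4(s) <=> 3 Ag^+(aq) + AsO4^3-(aq)
Ksp = [Ag^+]^3[AsO4^3-]
With molar solubility s: [Ag^+] = 3s, [AsO4^3-] = s.
Substituting: Ksp = (3s)^3s = 27s^4
s^4 = 8.3 x 10^-23 / 27, so s = 1.32 × 10^-6 M
[AsO4^3-] = s = 1.3 x 10^-6 M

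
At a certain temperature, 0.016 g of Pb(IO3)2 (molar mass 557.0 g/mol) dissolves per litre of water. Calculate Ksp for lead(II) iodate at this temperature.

Ksp ≈ 9.5 × 10^-14

Molar solubility s = (1.6 × 10^-2 g/L) / (557.0 g/mol) = 2.87 × 10^-5 M.
Pb(IO3)2(s) ⇌ Pb^2+ + 2 IO3^-
With molar solubility s: [Pb^2+] = s, [IO3^-] = 2s.
Ksp = [Pb^2+][IO3^-]^2
Ksp = s(2s)^2 = 4s^3
Ksp = 4 × (2.87 x 10^-5)^3 = 9.5 × 10^-14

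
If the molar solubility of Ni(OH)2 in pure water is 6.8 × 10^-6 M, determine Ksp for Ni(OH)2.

1.3e-15

Ni(OH)2(s) <=> Ni^2+(aq) + 2 OH^-(aq)
For each mole of Ni(OH)2 that dissolves: [Ni^2+] = s, [OH^-] = 2s.
Ksp = [Ni^2+][OH^-]^2
Ksp = s(2s)^2 = 4s^3
With s = 6.8 x 10^-6: Ksp = 1.3 × 10^-15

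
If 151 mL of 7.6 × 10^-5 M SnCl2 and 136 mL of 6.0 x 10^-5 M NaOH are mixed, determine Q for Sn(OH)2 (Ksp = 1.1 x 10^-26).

Total volume = 151 + 136 = 287 mL.
[Sn^2+] = 7.6 × 10^-5 × (151/287) = 4.00 × 10^-5 M
[OH^-] = 6.0 × 10^-5 × (136/287) = 2.84 x 10^-5 M
Sn(OH)2(s) ⇌ Sn^2+ + 2 OH^-, so Q = [Sn^2+][OH^-]^2
Q = (4.00 x 10^-5)(2.84 × 10^-5)^2 = 3.2 × 10^-14
Q > Ksp, so Sn(OH)2 will precipitate.

Q = 3.2 × 10^-14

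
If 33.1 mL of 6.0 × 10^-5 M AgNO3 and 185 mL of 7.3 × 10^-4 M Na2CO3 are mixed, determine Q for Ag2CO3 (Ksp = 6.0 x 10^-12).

Total volume = 33.1 + 185 = 218.1 mL.
[Ag^+] = 6.0 × 10^-5 × (33.1/218.1) = 9.11 × 10^-6 M
[CO3^2-] = 7.3 × 10^-4 × (185/218.1) = 6.19 x 10^-4 M
Ag2CO3(s) ⇌ 2 Ag^+(aq) + CO3^2-(aq), so Q = [Ag^+]^2[CO3^2-]
Q = (9.11 × 10^-6)^2(6.19 × 10^-4) = 5.1 x 10^-14
Q < Ksp, so no precipitate of Ag2CO3 forms.

5.1 x 10^-14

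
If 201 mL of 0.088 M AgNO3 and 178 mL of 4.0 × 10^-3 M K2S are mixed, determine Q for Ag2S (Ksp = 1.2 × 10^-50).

Total volume = 201 + 178 = 379 mL.
[Ag^+] = 8.8 × 10^-2 × (201/379) = 4.67 x 10^-2 M
[S^2-] = 4.0 × 10^-3 × (178/379) = 1.88 × 10^-3 M
Ag2S(s) ⇌ 2 Ag^+ + S^2-, so Q = [Ag^+]^2[S^2-]
Q = (4.67 × 10^-2)^2(1.88 x 10^-3) = 4.1 x 10^-6
Q > Ksp, so Ag2S will precipitate.

Q ≈ 4.1e-6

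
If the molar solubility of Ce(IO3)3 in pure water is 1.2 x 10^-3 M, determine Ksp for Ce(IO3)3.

Ce(IO3)3(s) ⇌ Ce^3+(aq) + 3 IO3^-(aq)
With molar solubility s: [Ce^3+] = s, [IO3^-] = 3s.
Ksp = [Ce^3+][IO3^-]^3
Ksp = s(3s)^3 = 27s^4
Ksp = 27 × (1.2 × 10^-3)^4 = 5.6 × 10^-11

5.6 × 10^-11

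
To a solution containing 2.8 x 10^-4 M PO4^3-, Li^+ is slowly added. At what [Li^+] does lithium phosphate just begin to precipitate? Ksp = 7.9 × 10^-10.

[Li^+] ≈ 1.4e-2 M

Li3PO4(s) ⇌ 3 Li^+(aq) + PO4^3-(aq)
Ksp = [Li^+]^3[PO4^3-]
Precipitation begins when Q = Ksp. With [PO4^3-] = 2.8 x 10^-4 M:
7.9 × 10^-10 = (2.8 x 10^-4) × [Li^+]^3
[Li^+] = (7.9 × 10^-10 / 2.8 × 10^-4)^(1/3) = 1.4 × 10^-2 M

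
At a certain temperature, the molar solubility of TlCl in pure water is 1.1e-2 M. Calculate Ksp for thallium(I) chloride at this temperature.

Ksp ≈ 1.2 x 10^-4

TlCl(s) <=> Tl^+ + Cl^-
For each mole of TlCl that dissolves: [Tl^+] = s, [Cl^-] = s.
Ksp = [Tl^+][Cl^-]
Ksp = s^2
With s = 1.1 × 10^-2: Ksp = 1.2 x 10^-4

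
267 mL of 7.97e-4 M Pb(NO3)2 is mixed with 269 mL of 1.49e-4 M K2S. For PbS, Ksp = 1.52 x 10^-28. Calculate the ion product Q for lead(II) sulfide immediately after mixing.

Q ≈ 2.97e-8

Total volume = 267 + 269 = 536 mL.
[Pb^2+] = 7.97 x 10^-4 × (267/536) = 3.970 × 10^-4 M
[S^2-] = 1.49 × 10^-4 × (269/536) = 7.478 × 10^-5 M
PbS(s) ⇌ Pb^2+(aq) + S^2-(aq), so Q = [Pb^2+][S^2-]
Q = (3.970 × 10^-4)(7.478 × 10^-5) = 2.97 × 10^-8
Q > Ksp, so PbS will precipitate.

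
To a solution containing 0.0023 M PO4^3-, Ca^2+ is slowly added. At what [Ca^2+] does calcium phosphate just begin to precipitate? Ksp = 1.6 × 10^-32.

[Ca^2+] ≈ 1.4 × 10^-9 M

Ca3(PO4)2(s) <=> 3 Ca^2+ + 2 PO4^3-
Ksp = [Ca^2+]^3[PO4^3-]^2
Precipitation begins when Q = Ksp. With [PO4^3-] = 0.0023 M:
1.6 × 10^-32 = (0.0023)^2 × [Ca^2+]^3
[Ca^2+] = (1.6 × 10^-32 / 5.29 × 10^-6)^(1/3) = 1.4 x 10^-9 M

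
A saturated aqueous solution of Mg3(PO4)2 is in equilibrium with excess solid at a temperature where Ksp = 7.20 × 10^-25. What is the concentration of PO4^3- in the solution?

Mg3(PO4)2(s) <=> 3 Mg^2+(aq) + 2 PO4^3-(aq)
Ksp = [Mg^2+]^3[PO4^3-]^2
Let s = molar solubility. Then [Mg^2+] = 3s and [PO4^3-] = 2s.
Substituting: Ksp = (3s)^3(2s)^2 = 108s^5
Solving, s = (7.20 × 10^-25/108)^(1/5) = 5.818 x 10^-6 M
[PO4^3-] = 2s = 1.16 × 10^-5 M

[PO4^3-] = 1.16 x 10^-5 M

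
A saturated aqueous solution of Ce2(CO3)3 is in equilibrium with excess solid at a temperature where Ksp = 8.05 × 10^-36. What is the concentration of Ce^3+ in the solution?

Ce2(CO3)3(s) ⇌ 2 Ce^3+ + 3 CO3^2-
Ksp = [Ce^3+]^2[CO3^2-]^3
If s mol/L of Ce2(CO3)3 dissolves, [Ce^3+] = 2s and [CO3^2-] = 3s.
So Ksp = (2s)^2 × (3s)^3 = 108s^5
s = (8.05 × 10^-36 / 108)^(1/5) = 3.754 x 10^-8 M
[Ce^3+] = 2s = 7.51 x 10^-8 M

7.51 x 10^-8 M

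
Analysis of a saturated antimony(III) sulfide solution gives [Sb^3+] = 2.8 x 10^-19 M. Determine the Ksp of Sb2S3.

Sb2S3(s) <=> 2 Sb^3+ + 3 S^2-
Stoichiometry gives [S^2-] = (3/2)[Sb^3+] = 4.20 x 10^-19 M.
Ksp = [Sb^3+]^2[S^2-]^3
Ksp = (2.8 x 10^-19)^2 × (4.20 x 10^-19)^3 = 5.8 × 10^-93

5.8e-93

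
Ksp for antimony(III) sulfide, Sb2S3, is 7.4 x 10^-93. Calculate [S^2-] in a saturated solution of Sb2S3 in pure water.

Sb2S3(s) ⇌ 2 Sb^3+(aq) + 3 S^2-(aq)
Ksp = [Sb^3+]^2[S^2-]^3
If s mol/L of Sb2S3 dissolves, [Sb^3+] = 2s and [S^2-] = 3s.
Ksp = (2s)^2(3s)^3 = 108s^5
s = (7.4 x 10^-93 / 108)^(1/5) = 1.47 × 10^-19 M
[S^2-] = 3s = 4.4 x 10^-19 M

[S^2-] ≈ 4.4e-19 M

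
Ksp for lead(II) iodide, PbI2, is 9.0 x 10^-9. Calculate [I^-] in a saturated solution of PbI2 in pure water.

[I^-] = 2.6e-3 M

PbI2(s) <=> Pb^2+(aq) + 2 I^-(aq)
Ksp = [Pb^2+][I^-]^2
With molar solubility s: [Pb^2+] = s, [I^-] = 2s.
So Ksp = s × (2s)^2 = 4s^3
s = (9.0 x 10^-9 / 4)^(1/3) = 1.31 × 10^-3 M
[I^-] = 2s = 2.6 × 10^-3 M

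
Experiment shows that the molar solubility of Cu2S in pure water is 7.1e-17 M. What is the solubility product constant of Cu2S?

Cu2S(s) ⇌ 2 Cu^+(aq) + S^2-(aq)
If s mol/L of Cu2S dissolves, [Cu^+] = 2s and [S^2-] = s.
Ksp = [Cu^+]^2[S^2-]
Substituting: Ksp = (2s)^2s = 4s^3
With s = 7.1 × 10^-17: Ksp = 1.4 × 10^-48

1.4 × 10^-48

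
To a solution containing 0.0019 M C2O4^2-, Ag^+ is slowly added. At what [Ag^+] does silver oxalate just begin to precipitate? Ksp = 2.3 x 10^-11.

[Ag^+] ≈ 1.1 x 10^-4 M

Ag2C2O4(s) <=> 2 Ag^+ + C2O4^2-
Ksp = [Ag^+]^2[C2O4^2-]
Precipitation begins when Q = Ksp. With [C2O4^2-] = 0.0019 M:
2.3 x 10^-11 = (0.0019) × [Ag^+]^2
[Ag^+] = (2.3 x 10^-11 / 1.9 x 10^-3)^(1/2) = 1.1 x 10^-4 M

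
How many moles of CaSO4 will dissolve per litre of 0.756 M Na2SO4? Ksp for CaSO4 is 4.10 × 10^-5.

5.42 × 10^-5 M

CaSO4(s) ⇌ Ca^2+ + SO4^2-
Ksp = [Ca^2+][SO4^2-]
If s mol/L dissolves here, [Ca^2+] = s, [SO4^2-] = 0.756 + s ≈ 0.756 (common-ion effect: SO4^2- is already 0.756 M).
Ksp ≈ s × 0.756
s = 5.42 × 10^-5 M
Check: s = 5.4 × 10^-5 ≪ 0.756, so the approximation is valid.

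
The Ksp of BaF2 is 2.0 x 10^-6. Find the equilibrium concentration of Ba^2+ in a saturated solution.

BaF2(s) ⇌ Ba^2+(aq) + 2 F^-(aq)
Ksp = [Ba^2+][F^-]^2
With molar solubility s: [Ba^2+] = s, [F^-] = 2s.
So Ksp = s × (2s)^2 = 4s^3
s = (2.0 x 10^-6 / 4)^(1/3) = 7.94 × 10^-3 M
[Ba^2+] = s = 7.9 × 10^-3 M

[Ba^2+] ≈ 7.9 x 10^-3 M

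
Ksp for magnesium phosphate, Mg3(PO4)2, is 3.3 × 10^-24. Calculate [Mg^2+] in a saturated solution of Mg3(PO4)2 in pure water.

2.4 x 10^-5 M

Mg3(PO4)2(s) <=> 3 Mg^2+ + 2 PO4^3-
Ksp = [Mg^2+]^3[PO4^3-]^2
Let s = molar solubility. Then [Mg^2+] = 3s and [PO4^3-] = 2s.
Substituting: Ksp = (3s)^3(2s)^2 = 108s^5
Solving, s = (3.3 × 10^-24/108)^(1/5) = 7.89 × 10^-6 M
[Mg^2+] = 3s = 2.4 x 10^-5 M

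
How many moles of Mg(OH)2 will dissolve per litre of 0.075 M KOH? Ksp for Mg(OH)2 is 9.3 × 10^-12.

s ≈ 1.7e-9 M

Mg(OH)2(s) ⇌ Mg^2+ + 2 OH^-
Ksp = [Mg^2+][OH^-]^2
If s mol/L dissolves here, [Mg^2+] = s, [OH^-] = 0.075 + 2s ≈ 0.075 (since OH^- from KOH dominates).
Ksp ≈ s × (0.075)^2
s = 1.7 × 10^-9 M
Check: 2s = 3.3 × 10^-9 ≪ 0.075, so the approximation is valid.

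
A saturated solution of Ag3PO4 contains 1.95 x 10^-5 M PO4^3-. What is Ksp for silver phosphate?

Ksp = 3.90 × 10^-18

Ag3PO4(s) ⇌ 3 Ag^+(aq) + PO4^3-(aq)
Stoichiometry gives [Ag^+] = (3/1)[PO4^3-] = 5.850 x 10^-5 M.
Ksp = [Ag^+]^3[PO4^3-]
Ksp = (5.850 x 10^-5)^3 × 1.95 × 10^-5 = 3.90 × 10^-18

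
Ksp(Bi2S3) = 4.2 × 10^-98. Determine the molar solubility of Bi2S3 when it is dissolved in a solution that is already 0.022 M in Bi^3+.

s = 1.5e-32 M

Bi2S3(s) <=> 2 Bi^3+ + 3 S^2-
Ksp = [Bi^3+]^2[S^2-]^3
If s mol/L dissolves here, [Bi^3+] = 0.022 + 2s ≈ 0.022, [S^2-] = 3s (common-ion effect: Bi^3+ is already 0.022 M).
Ksp ≈ (0.022)^2 × (3s)^3
s = 1.5 × 10^-32 M
Check: 2s = 3.0 x 10^-32 ≪ 0.022, so the approximation is valid.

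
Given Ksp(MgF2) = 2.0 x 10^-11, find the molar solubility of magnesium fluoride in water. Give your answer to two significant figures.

1.7 × 10^-4 M

MgF2(s) ⇌ Mg^2+(aq) + 2 F^-(aq)
Ksp = [Mg^2+][F^-]^2
For each mole of MgF2 that dissolves: [Mg^2+] = s, [F^-] = 2s.
Substituting: Ksp = s(2s)^2 = 4s^3
s = (2.0 x 10^-11 / 4)^(1/3) = 1.7 × 10^-4 M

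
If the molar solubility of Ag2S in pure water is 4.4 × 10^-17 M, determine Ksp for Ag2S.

Ag2S(s) ⇌ 2 Ag^+(aq) + S^2-(aq)
Let s = molar solubility. Then [Ag^+] = 2s and [S^2-] = s.
Ksp = [Ag^+]^2[S^2-]
So Ksp = (2s)^2 × s = 4s^3
With s = 4.4 x 10^-17: Ksp = 3.4 × 10^-49

3.4e-49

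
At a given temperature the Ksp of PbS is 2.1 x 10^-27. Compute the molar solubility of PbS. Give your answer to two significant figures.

PbS(s) ⇌ Pb^2+ + S^2-
Ksp = [Pb^2+][S^2-]
Let s = molar solubility. Then [Pb^2+] = s and [S^2-] = s.
Ksp = (s)(s) = s^2
s = (2.1 x 10^-27)^(1/2) = 4.6 x 10^-14 M

4.6e-14 M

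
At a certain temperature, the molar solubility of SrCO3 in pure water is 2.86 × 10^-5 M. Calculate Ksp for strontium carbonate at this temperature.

SrCO3(s) ⇌ Sr^2+ + CO3^2-
Let s = molar solubility. Then [Sr^2+] = s and [CO3^2-] = s.
Ksp = [Sr^2+][CO3^2-]
Ksp = s × s = s^2
Ksp = (2.86 x 10^-5)^2 = 8.18 × 10^-10

8.18e-10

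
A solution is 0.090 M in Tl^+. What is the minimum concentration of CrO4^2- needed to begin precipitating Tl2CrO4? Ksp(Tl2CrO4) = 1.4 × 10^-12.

Tl2CrO4(s) ⇌ 2 Tl^+(aq) + CrO4^2-(aq)
Ksp = [Tl^+]^2[CrO4^2-]
Precipitation begins when Q = Ksp. With [Tl^+] = 0.090 M:
1.4 × 10^-12 = (0.090)^2 × [CrO4^2-]
[CrO4^2-] = (1.4 × 10^-12 / 8.10 x 10^-3) = 1.7 x 10^-10 M

[CrO4^2-] = 1.7 x 10^-10 M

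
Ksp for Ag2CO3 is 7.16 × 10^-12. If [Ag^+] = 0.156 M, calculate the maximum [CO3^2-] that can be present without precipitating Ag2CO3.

Ag2CO3(s) ⇌ 2 Ag^+ + CO3^2-
Ksp = [Ag^+]^2[CO3^2-]
Precipitation begins when Q = Ksp. With [Ag^+] = 0.156 M:
7.16 × 10^-12 = (0.156)^2 × [CO3^2-]
[CO3^2-] = (7.16 × 10^-12 / 2.434 × 10^-2) = 2.94 x 10^-10 M

[CO3^2-] ≈ 2.94e-10 M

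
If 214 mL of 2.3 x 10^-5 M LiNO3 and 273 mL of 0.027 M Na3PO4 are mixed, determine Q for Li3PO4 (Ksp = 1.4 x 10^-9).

Total volume = 214 + 273 = 487 mL.
[Li^+] = 2.3 x 10^-5 × (214/487) = 1.01 × 10^-5 M
[PO4^3-] = 2.7 x 10^-2 × (273/487) = 1.51 x 10^-2 M
Li3PO4(s) <=> 3 Li^+(aq) + PO4^3-(aq), so Q = [Li^+]^3[PO4^3-]
Q = (1.01 × 10^-5)^3(1.51 x 10^-2) = 1.6 x 10^-17
Q < Ksp, so no precipitate of Li3PO4 forms.

Q = 1.6e-17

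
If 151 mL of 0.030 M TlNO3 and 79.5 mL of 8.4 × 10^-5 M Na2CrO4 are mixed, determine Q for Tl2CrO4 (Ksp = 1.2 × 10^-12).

Total volume = 151 + 79.5 = 230.5 mL.
[Tl^+] = 3.0 × 10^-2 × (151/230.5) = 1.97 x 10^-2 M
[CrO4^2-] = 8.4 x 10^-5 × (79.5/230.5) = 2.90 x 10^-5 M
Tl2CrO4(s) ⇌ 2 Tl^+ + CrO4^2-, so Q = [Tl^+]^2[CrO4^2-]
Q = (1.97 × 10^-2)^2(2.90 × 10^-5) = 1.1 × 10^-8
Q > Ksp, so Tl2CrO4 will precipitate.

1.1 x 10^-8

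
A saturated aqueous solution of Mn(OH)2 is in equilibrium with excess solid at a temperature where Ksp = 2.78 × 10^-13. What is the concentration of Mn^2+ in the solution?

[Mn^2+] = 4.11 x 10^-5 M

Mn(OH)2(s) <=> Mn^2+(aq) + 2 OH^-(aq)
Ksp = [Mn^2+][OH^-]^2
With molar solubility s: [Mn^2+] = s, [OH^-] = 2s.
Substituting: Ksp = s(2s)^2 = 4s^3
Solving, s = (2.78 × 10^-13/4)^(1/3) = 4.111 × 10^-5 M
[Mn^2+] = s = 4.11 x 10^-5 M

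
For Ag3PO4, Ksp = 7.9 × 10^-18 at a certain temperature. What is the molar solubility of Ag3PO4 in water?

2.3 × 10^-5 M

Ag3PO4(s) ⇌ 3 Ag^+(aq) + PO4^3-(aq)
Ksp = [Ag^+]^3[PO4^3-]
With molar solubility s: [Ag^+] = 3s, [PO4^3-] = s.
So Ksp = (3s)^3 × s = 27s^4
s = (7.9 × 10^-18 / 27)^(1/4) = 2.3 × 10^-5 M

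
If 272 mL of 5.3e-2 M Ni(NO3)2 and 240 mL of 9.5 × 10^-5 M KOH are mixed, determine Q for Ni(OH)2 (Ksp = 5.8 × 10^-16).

Total volume = 272 + 240 = 512 mL.
[Ni^2+] = 5.3 × 10^-2 × (272/512) = 2.82 × 10^-2 M
[OH^-] = 9.5 × 10^-5 × (240/512) = 4.45 x 10^-5 M
Ni(OH)2(s) ⇌ Ni^2+(aq) + 2 OH^-(aq), so Q = [Ni^2+][OH^-]^2
Q = (2.82 × 10^-2)(4.45 x 10^-5)^2 = 5.6 x 10^-11
Q > Ksp, so Ni(OH)2 will precipitate.

5.6 x 10^-11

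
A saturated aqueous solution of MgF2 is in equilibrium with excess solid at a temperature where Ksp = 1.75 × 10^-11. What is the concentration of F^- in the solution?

MgF2(s) <=> Mg^2+ + 2 F^-
Ksp = [Mg^2+][F^-]^2
Let s = molar solubility. Then [Mg^2+] = s and [F^-] = 2s.
Substituting: Ksp = s(2s)^2 = 4s^3
s = (1.75 × 10^-11 / 4)^(1/3) = 1.636 x 10^-4 M
[F^-] = 2s = 3.27 x 10^-4 M

3.27 × 10^-4 M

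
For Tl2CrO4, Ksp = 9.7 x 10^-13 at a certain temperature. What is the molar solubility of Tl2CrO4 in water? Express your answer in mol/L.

Tl2CrO4(s) ⇌ 2 Tl^+ + CrO4^2-
Ksp = [Tl^+]^2[CrO4^2-]
With molar solubility s: [Tl^+] = 2s, [CrO4^2-] = s.
So Ksp = (2s)^2 × s = 4s^3
Solving, s = (9.7 x 10^-13/4)^(1/3) = 6.2 × 10^-5 M

s ≈ 6.2e-5 M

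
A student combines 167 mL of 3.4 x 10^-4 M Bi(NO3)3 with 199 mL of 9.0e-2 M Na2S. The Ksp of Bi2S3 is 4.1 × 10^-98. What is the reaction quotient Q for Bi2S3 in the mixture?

Total volume = 167 + 199 = 366 mL.
[Bi^3+] = 3.4 × 10^-4 × (167/366) = 1.55 × 10^-4 M
[S^2-] = 9.0 × 10^-2 × (199/366) = 4.89 × 10^-2 M
Bi2S3(s) ⇌ 2 Bi^3+ + 3 S^2-, so Q = [Bi^3+]^2[S^2-]^3
Q = (1.55 × 10^-4)^2(4.89 × 10^-2)^3 = 2.8 × 10^-12
Q > Ksp, so Bi2S3 will precipitate.

2.8e-12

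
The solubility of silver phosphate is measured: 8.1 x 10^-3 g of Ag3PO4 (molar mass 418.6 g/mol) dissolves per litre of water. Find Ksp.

Ksp ≈ 3.8 x 10^-18

Molar solubility s = (8.1 × 10^-3 g/L) / (418.6 g/mol) = 1.94 × 10^-5 M.
Ag3PO4(s) ⇌ 3 Ag^+ + PO4^3-
If s mol/L of Ag3PO4 dissolves, [Ag^+] = 3s and [PO4^3-] = s.
Ksp = [Ag^+]^3[PO4^3-]
Ksp = (3s)^3s = 27s^4
With s = 1.94 x 10^-5: Ksp = 3.8 x 10^-18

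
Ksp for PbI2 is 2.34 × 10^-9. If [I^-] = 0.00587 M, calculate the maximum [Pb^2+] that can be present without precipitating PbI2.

6.79 × 10^-5 M

PbI2(s) <=> Pb^2+(aq) + 2 I^-(aq)
Ksp = [Pb^2+][I^-]^2
Precipitation begins when Q = Ksp. With [I^-] = 0.00587 M:
2.34 × 10^-9 = (0.00587)^2 × [Pb^2+]
[Pb^2+] = (2.34 × 10^-9 / 3.446 × 10^-5) = 6.79 × 10^-5 M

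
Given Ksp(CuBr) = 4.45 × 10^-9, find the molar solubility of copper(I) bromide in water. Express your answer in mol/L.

s ≈ 6.67 × 10^-5 M

CuBr(s) ⇌ Cu^+(aq) + Br^-(aq)
Ksp = [Cu^+][Br^-]
For each mole of CuBr that dissolves: [Cu^+] = s, [Br^-] = s.
Ksp = (s)(s) = s^2
s = √(4.45 × 10^-9) = 6.67 × 10^-5 M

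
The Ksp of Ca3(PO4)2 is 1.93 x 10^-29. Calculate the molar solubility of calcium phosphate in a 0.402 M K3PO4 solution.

1.64 x 10^-10 M

Ca3(PO4)2(s) ⇌ 3 Ca^2+(aq) + 2 PO4^3-(aq)
Ksp = [Ca^2+]^3[PO4^3-]^2
If s mol/L dissolves here, [Ca^2+] = 3s, [PO4^3-] = 0.402 + 2s ≈ 0.402 (Ksp is small, so little additional dissolves).
Ksp ≈ (3s)^3 × (0.402)^2
s = 1.64 x 10^-10 M
Check: 2s = 3.3 × 10^-10 ≪ 0.402, so the approximation is valid.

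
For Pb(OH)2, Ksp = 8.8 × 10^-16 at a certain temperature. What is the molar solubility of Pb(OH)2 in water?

Pb(OH)2(s) ⇌ Pb^2+ + 2 OH^-
Ksp = [Pb^2+][OH^-]^2
With molar solubility s: [Pb^2+] = s, [OH^-] = 2s.
Ksp = s(2s)^2 = 4s^3
s^3 = 8.8 × 10^-16 / 4, so s = 6.0 x 10^-6 M

6.0 x 10^-6 M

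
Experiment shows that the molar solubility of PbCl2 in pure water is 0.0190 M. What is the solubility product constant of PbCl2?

Ksp ≈ 2.74e-5

PbCl2(s) ⇌ Pb^2+ + 2 Cl^-
If s mol/L of PbCl2 dissolves, [Pb^2+] = s and [Cl^-] = 2s.
Ksp = [Pb^2+][Cl^-]^2
Ksp = s(2s)^2 = 4s^3
Ksp = 4 × (1.90 x 10^-2)^3 = 2.74 × 10^-5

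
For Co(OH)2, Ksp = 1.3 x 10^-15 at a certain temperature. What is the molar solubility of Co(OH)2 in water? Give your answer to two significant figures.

s = 6.9 × 10^-6 M

Co(OH)2(s) ⇌ Co^2+(aq) + 2 OH^-(aq)
Ksp = [Co^2+][OH^-]^2
Let s = molar solubility. Then [Co^2+] = s and [OH^-] = 2s.
Ksp = s(2s)^2 = 4s^3
s^3 = 1.3 x 10^-15 / 4, so s = 6.9 x 10^-6 M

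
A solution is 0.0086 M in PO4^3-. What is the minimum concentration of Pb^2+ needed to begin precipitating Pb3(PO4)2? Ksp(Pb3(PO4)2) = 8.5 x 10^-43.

[Pb^2+] ≈ 2.3 × 10^-13 M

Pb3(PO4)2(s) <=> 3 Pb^2+(aq) + 2 PO4^3-(aq)
Ksp = [Pb^2+]^3[PO4^3-]^2
Precipitation begins when Q = Ksp. With [PO4^3-] = 0.0086 M:
8.5 x 10^-43 = (0.0086)^2 × [Pb^2+]^3
[Pb^2+] = (8.5 x 10^-43 / 7.40 x 10^-5)^(1/3) = 2.3 × 10^-13 M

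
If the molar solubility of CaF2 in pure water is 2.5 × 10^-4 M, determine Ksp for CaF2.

6.3 x 10^-11

CaF2(s) ⇌ Ca^2+(aq) + 2 F^-(aq)
If s mol/L of CaF2 dissolves, [Ca^2+] = s and [F^-] = 2s.
Ksp = [Ca^2+][F^-]^2
Ksp = s(2s)^2 = 4s^3
Ksp = 4 × (2.5 × 10^-4)^3 = 6.3 × 10^-11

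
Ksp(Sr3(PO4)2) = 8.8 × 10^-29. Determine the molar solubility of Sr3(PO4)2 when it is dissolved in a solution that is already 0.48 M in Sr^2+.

s ≈ 1.4e-14 M

Sr3(PO4)2(s) ⇌ 3 Sr^2+(aq) + 2 PO4^3-(aq)
Ksp = [Sr^2+]^3[PO4^3-]^2
Let s be the molar solubility in this solution. [Sr^2+] = 0.48 + 3s ≈ 0.48, [PO4^3-] = 2s (since the Sr^2+ already present dominates).
Ksp ≈ (0.48)^3 × (2s)^2
s = 1.4 × 10^-14 M
Check: 3s = 4.2 × 10^-14 ≪ 0.48, so the approximation is valid.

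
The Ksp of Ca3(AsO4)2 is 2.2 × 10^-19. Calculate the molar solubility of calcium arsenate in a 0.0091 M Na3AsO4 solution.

Ca3(AsO4)2(s) <=> 3 Ca^2+ + 2 AsO4^3-
Ksp = [Ca^2+]^3[AsO4^3-]^2
Let s be the molar solubility in this solution. [Ca^2+] = 3s, [AsO4^3-] = 0.0091 + 2s ≈ 0.0091 (common-ion effect: AsO4^3- is already 0.0091 M).
Ksp ≈ (3s)^3 × (0.0091)^2
s = 4.6 × 10^-6 M
Check: 2s = 9.2 x 10^-6 ≪ 0.0091, so the approximation is valid.

s = 4.6 × 10^-6 M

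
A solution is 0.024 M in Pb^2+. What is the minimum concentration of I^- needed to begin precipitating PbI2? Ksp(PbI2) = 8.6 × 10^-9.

PbI2(s) ⇌ Pb^2+(aq) + 2 I^-(aq)
Ksp = [Pb^2+][I^-]^2
Precipitation begins when Q = Ksp. With [Pb^2+] = 0.024 M:
8.6 × 10^-9 = (0.024) × [I^-]^2
[I^-] = (8.6 × 10^-9 / 2.4 × 10^-2)^(1/2) = 6.0 x 10^-4 M

[I^-] = 6.0 × 10^-4 M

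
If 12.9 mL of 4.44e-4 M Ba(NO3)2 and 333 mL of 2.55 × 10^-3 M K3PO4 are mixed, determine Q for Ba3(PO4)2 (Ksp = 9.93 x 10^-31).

Total volume = 12.9 + 333 = 345.9 mL.
[Ba^2+] = 4.44 × 10^-4 × (12.9/345.9) = 1.656 × 10^-5 M
[PO4^3-] = 2.55 × 10^-3 × (333/345.9) = 2.455 x 10^-3 M
Ba3(PO4)2(s) ⇌ 3 Ba^2+(aq) + 2 PO4^3-(aq), so Q = [Ba^2+]^3[PO4^3-]^2
Q = (1.656 × 10^-5)^3(2.455 × 10^-3)^2 = 2.74 × 10^-20
Q > Ksp, so Ba3(PO4)2 will precipitate.

Q ≈ 2.74 × 10^-20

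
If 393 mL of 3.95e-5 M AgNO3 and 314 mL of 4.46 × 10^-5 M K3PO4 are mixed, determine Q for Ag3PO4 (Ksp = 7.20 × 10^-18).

Total volume = 393 + 314 = 707 mL.
[Ag^+] = 3.95 × 10^-5 × (393/707) = 2.196 x 10^-5 M
[PO4^3-] = 4.46 × 10^-5 × (314/707) = 1.981 × 10^-5 M
Ag3PO4(s) <=> 3 Ag^+ + PO4^3-, so Q = [Ag^+]^3[PO4^3-]
Q = (2.196 × 10^-5)^3(1.981 x 10^-5) = 2.10 × 10^-19
Q < Ksp, so no precipitate of Ag3PO4 forms.

2.10 × 10^-19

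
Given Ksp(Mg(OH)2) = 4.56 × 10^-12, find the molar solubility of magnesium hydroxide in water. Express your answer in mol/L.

s = 1.04e-4 M

Mg(OH)2(s) ⇌ Mg^2+(aq) + 2 OH^-(aq)
Ksp = [Mg^2+][OH^-]^2
Let s = molar solubility. Then [Mg^2+] = s and [OH^-] = 2s.
So Ksp = s × (2s)^2 = 4s^3
s^3 = 4.56 × 10^-12 / 4, so s = 1.04 × 10^-4 M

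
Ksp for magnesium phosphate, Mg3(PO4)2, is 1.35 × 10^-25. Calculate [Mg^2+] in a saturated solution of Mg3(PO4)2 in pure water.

[Mg^2+] = 1.25 x 10^-5 M

Mg3(PO4)2(s) ⇌ 3 Mg^2+ + 2 PO4^3-
Ksp = [Mg^2+]^3[PO4^3-]^2
Let s = molar solubility. Then [Mg^2+] = 3s and [PO4^3-] = 2s.
So Ksp = (3s)^3 × (2s)^2 = 108s^5
s = (1.35 × 10^-25 / 108)^(1/5) = 4.163 x 10^-6 M
[Mg^2+] = 3s = 1.25 × 10^-5 M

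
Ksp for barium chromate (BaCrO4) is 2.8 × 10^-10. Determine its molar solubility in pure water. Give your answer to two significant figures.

s = 1.7 × 10^-5 M

BaCrO4(s) <=> Ba^2+ + CrO4^2-
Ksp = [Ba^2+][CrO4^2-]
For each mole of BaCrO4 that dissolves: [Ba^2+] = s, [CrO4^2-] = s.
Ksp = s^2
s = √(2.8 × 10^-10) = 1.7 x 10^-5 M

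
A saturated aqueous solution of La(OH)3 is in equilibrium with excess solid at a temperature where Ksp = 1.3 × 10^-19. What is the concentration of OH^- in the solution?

La(OH)3(s) <=> La^3+ + 3 OH^-
Ksp = [La^3+][OH^-]^3
With molar solubility s: [La^3+] = s, [OH^-] = 3s.
Ksp = s(3s)^3 = 27s^4
s = (1.3 × 10^-19 / 27)^(1/4) = 8.33 × 10^-6 M
[OH^-] = 3s = 2.5 × 10^-5 M

[OH^-] ≈ 2.5 × 10^-5 M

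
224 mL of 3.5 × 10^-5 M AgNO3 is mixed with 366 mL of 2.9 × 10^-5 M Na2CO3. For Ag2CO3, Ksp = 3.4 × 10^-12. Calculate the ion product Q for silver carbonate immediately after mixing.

Total volume = 224 + 366 = 590 mL.
[Ag^+] = 3.5 x 10^-5 × (224/590) = 1.33 × 10^-5 M
[CO3^2-] = 2.9 x 10^-5 × (366/590) = 1.80 × 10^-5 M
Ag2CO3(s) <=> 2 Ag^+ + CO3^2-, so Q = [Ag^+]^2[CO3^2-]
Q = (1.33 × 10^-5)^2(1.80 × 10^-5) = 3.2 × 10^-15
Q < Ksp, so no precipitate of Ag2CO3 forms.

Q = 3.2 x 10^-15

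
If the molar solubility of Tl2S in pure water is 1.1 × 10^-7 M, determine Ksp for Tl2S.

Ksp = 5.3 × 10^-21

Tl2S(s) ⇌ 2 Tl^+(aq) + S^2-(aq)
With molar solubility s: [Tl^+] = 2s, [S^2-] = s.
Ksp = [Tl^+]^2[S^2-]
Substituting: Ksp = (2s)^2s = 4s^3
Ksp = 4 × (1.1 × 10^-7)^3 = 5.3 × 10^-21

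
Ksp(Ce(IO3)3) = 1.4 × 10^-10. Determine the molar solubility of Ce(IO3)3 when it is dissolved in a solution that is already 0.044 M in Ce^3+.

Ce(IO3)3(s) ⇌ Ce^3+ + 3 IO3^-
Ksp = [Ce^3+][IO3^-]^3
If s mol/L dissolves here, [Ce^3+] = 0.044 + s ≈ 0.044, [IO3^-] = 3s (since the Ce^3+ already present dominates).
Ksp ≈ 0.044 × (3s)^3
s = 4.9 x 10^-4 M
Check: s = 4.9 x 10^-4 ≪ 0.044, so the approximation is valid.

4.9e-4 M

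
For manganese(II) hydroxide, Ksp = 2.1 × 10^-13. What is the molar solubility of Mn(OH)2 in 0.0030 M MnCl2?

Mn(OH)2(s) ⇌ Mn^2+(aq) + 2 OH^-(aq)
Ksp = [Mn^2+][OH^-]^2
If s mol/L dissolves here, [Mn^2+] = 0.0030 + s ≈ 0.0030, [OH^-] = 2s (common-ion effect: Mn^2+ is already 0.0030 M).
Ksp ≈ 0.0030 × (2s)^2
s = 4.2 x 10^-6 M
Check: s = 4.2 x 10^-6 ≪ 0.0030, so the approximation is valid.

4.2e-6 M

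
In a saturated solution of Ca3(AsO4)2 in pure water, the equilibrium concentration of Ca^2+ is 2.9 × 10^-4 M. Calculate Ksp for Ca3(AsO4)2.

Ksp ≈ 9.1 × 10^-19

Ca3(AsO4)2(s) <=> 3 Ca^2+ + 2 AsO4^3-
Stoichiometry gives [AsO4^3-] = (2/3)[Ca^2+] = 1.93 x 10^-4 M.
Ksp = [Ca^2+]^3[AsO4^3-]^2
Ksp = (2.9 × 10^-4)^3 × (1.93 × 10^-4)^2 = 9.1 × 10^-19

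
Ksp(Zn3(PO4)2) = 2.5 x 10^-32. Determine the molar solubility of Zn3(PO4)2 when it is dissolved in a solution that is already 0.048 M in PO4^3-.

7.4 x 10^-11 M

Zn3(PO4)2(s) ⇌ 3 Zn^2+(aq) + 2 PO4^3-(aq)
Ksp = [Zn^2+]^3[PO4^3-]^2
If s mol/L dissolves here, [Zn^2+] = 3s, [PO4^3-] = 0.048 + 2s ≈ 0.048 (common-ion effect: PO4^3- is already 0.048 M).
Ksp ≈ (3s)^3 × (0.048)^2
s = 7.4 x 10^-11 M
Check: 2s = 1.5 x 10^-10 ≪ 0.048, so the approximation is valid.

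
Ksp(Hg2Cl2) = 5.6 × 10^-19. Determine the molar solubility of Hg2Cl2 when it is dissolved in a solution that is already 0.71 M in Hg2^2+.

Hg2Cl2(s) <=> Hg2^2+ + 2 Cl^-
Ksp = [Hg2^2+][Cl^-]^2
Let s = moles of Hg2Cl2 that dissolve per litre. [Hg2^2+] = 0.71 + s ≈ 0.71, [Cl^-] = 2s (Ksp is small, so little additional dissolves).
Ksp ≈ 0.71 × (2s)^2
s = 4.4 × 10^-10 M
Check: s = 4.4 × 10^-10 ≪ 0.71, so the approximation is valid.

4.4 x 10^-10 M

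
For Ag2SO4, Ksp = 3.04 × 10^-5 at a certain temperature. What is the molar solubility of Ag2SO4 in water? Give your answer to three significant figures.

Ag2SO4(s) ⇌ 2 Ag^+ + SO4^2-
Ksp = [Ag^+]^2[SO4^2-]
If s mol/L of Ag2SO4 dissolves, [Ag^+] = 2s and [SO4^2-] = s.
Substituting: Ksp = (2s)^2s = 4s^3
Solving, s = (3.04 × 10^-5/4)^(1/3) = 1.97 x 10^-2 M

s = 1.97e-2 M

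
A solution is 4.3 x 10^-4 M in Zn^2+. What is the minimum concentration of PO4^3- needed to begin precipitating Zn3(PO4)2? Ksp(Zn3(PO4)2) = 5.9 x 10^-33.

Zn3(PO4)2(s) ⇌ 3 Zn^2+ + 2 PO4^3-
Ksp = [Zn^2+]^3[PO4^3-]^2
Precipitation begins when Q = Ksp. With [Zn^2+] = 4.3 x 10^-4 M:
5.9 x 10^-33 = (4.3 x 10^-4)^3 × [PO4^3-]^2
[PO4^3-] = (5.9 x 10^-33 / 7.95 × 10^-11)^(1/2) = 8.6 × 10^-12 M

8.6 x 10^-12 M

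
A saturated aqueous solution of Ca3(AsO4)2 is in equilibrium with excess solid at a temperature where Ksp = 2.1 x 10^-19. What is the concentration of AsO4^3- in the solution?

Ca3(AsO4)2(s) ⇌ 3 Ca^2+ + 2 AsO4^3-
Ksp = [Ca^2+]^3[AsO4^3-]^2
Let s = molar solubility. Then [Ca^2+] = 3s and [AsO4^3-] = 2s.
Ksp = (3s)^3(2s)^2 = 108s^5
Solving, s = (2.1 x 10^-19/108)^(1/5) = 7.21 × 10^-5 M
[AsO4^3-] = 2s = 1.4 × 10^-4 M

[AsO4^3-] = 1.4 x 10^-4 M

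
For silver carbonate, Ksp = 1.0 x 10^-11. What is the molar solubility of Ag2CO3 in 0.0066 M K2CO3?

Ag2CO3(s) ⇌ 2 Ag^+(aq) + CO3^2-(aq)
Ksp = [Ag^+]^2[CO3^2-]
Let s be the molar solubility in this solution. [Ag^+] = 2s, [CO3^2-] = 0.0066 + s ≈ 0.0066 (since CO3^2- from K2CO3 dominates).
Ksp ≈ (2s)^2 × 0.0066
s = 1.9 x 10^-5 M
Check: s = 1.9 x 10^-5 ≪ 0.0066, so the approximation is valid.

1.9 × 10^-5 M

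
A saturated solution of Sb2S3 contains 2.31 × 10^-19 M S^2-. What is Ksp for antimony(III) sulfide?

2.92 × 10^-94

Sb2S3(s) ⇌ 2 Sb^3+(aq) + 3 S^2-(aq)
Stoichiometry gives [Sb^3+] = (2/3)[S^2-] = 1.540 x 10^-19 M.
Ksp = [Sb^3+]^2[S^2-]^3
Ksp = (1.540 x 10^-19)^2 × (2.31 × 10^-19)^3 = 2.92 × 10^-94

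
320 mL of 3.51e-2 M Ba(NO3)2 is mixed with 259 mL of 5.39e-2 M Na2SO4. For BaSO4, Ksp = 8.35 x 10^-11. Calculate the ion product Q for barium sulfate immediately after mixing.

4.68 x 10^-4

Total volume = 320 + 259 = 579 mL.
[Ba^2+] = 3.51 x 10^-2 × (320/579) = 1.940 × 10^-2 M
[SO4^2-] = 5.39 × 10^-2 × (259/579) = 2.411 × 10^-2 M
BaSO4(s) ⇌ Ba^2+ + SO4^2-, so Q = [Ba^2+][SO4^2-]
Q = (1.940 × 10^-2)(2.411 x 10^-2) = 4.68 × 10^-4
Q > Ksp, so BaSO4 will precipitate.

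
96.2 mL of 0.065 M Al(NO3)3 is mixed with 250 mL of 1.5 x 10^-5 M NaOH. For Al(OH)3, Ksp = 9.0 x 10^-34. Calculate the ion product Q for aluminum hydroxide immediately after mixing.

Total volume = 96.2 + 250 = 346.2 mL.
[Al^3+] = 6.5 × 10^-2 × (96.2/346.2) = 1.81 × 10^-2 M
[OH^-] = 1.5 x 10^-5 × (250/346.2) = 1.08 × 10^-5 M
Al(OH)3(s) ⇌ Al^3+(aq) + 3 OH^-(aq), so Q = [Al^3+][OH^-]^3
Q = (1.81 × 10^-2)(1.08 x 10^-5)^3 = 2.3 × 10^-17
Q > Ksp, so Al(OH)3 will precipitate.

Q = 2.3e-17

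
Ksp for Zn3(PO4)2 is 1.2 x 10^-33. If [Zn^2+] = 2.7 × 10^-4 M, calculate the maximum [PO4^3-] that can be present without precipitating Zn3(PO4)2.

Zn3(PO4)2(s) ⇌ 3 Zn^2+ + 2 PO4^3-
Ksp = [Zn^2+]^3[PO4^3-]^2
Precipitation begins when Q = Ksp. With [Zn^2+] = 2.7 × 10^-4 M:
1.2 x 10^-33 = (2.7 × 10^-4)^3 × [PO4^3-]^2
[PO4^3-] = (1.2 x 10^-33 / 1.97 x 10^-11)^(1/2) = 7.8 × 10^-12 M

[PO4^3-] = 7.8e-12 M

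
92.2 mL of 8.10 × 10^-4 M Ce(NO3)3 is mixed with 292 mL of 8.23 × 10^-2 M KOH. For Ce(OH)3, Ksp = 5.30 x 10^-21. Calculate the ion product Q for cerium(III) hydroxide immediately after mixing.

Q ≈ 4.76e-8

Total volume = 92.2 + 292 = 384.2 mL.
[Ce^3+] = 8.10 x 10^-4 × (92.2/384.2) = 1.944 × 10^-4 M
[OH^-] = 8.23 × 10^-2 × (292/384.2) = 6.255 × 10^-2 M
Ce(OH)3(s) ⇌ Ce^3+(aq) + 3 OH^-(aq), so Q = [Ce^3+][OH^-]^3
Q = (1.944 × 10^-4)(6.255 x 10^-2)^3 = 4.76 × 10^-8
Q > Ksp, so Ce(OH)3 will precipitate.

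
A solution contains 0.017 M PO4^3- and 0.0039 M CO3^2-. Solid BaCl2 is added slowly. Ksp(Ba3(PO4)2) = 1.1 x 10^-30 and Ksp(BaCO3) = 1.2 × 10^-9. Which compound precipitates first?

Precipitation of each salt starts when its ion product equals its Ksp.
For Ba3(PO4)2: 1.1 x 10^-30 = (0.017)^2 × [Ba^2+]^3  ⇒  [Ba^2+] = 1.6 × 10^-9 M.
For BaCO3: 1.2 × 10^-9 = 0.0039 × [Ba^2+]  ⇒  [Ba^2+] = 3.1 × 10^-7 M.
The salt with the lower threshold [Ba^2+] precipitates first: Ba3(PO4)2.

Ba3(PO4)2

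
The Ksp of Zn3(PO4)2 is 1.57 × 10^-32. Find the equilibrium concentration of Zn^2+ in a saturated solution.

[Zn^2+] ≈ 5.12e-7 M

Zn3(PO4)2(s) ⇌ 3 Zn^2+ + 2 PO4^3-
Ksp = [Zn^2+]^3[PO4^3-]^2
With molar solubility s: [Zn^2+] = 3s, [PO4^3-] = 2s.
Substituting: Ksp = (3s)^3(2s)^2 = 108s^5
s^5 = 1.57 × 10^-32 / 108, so s = 1.708 × 10^-7 M
[Zn^2+] = 3s = 5.12 x 10^-7 M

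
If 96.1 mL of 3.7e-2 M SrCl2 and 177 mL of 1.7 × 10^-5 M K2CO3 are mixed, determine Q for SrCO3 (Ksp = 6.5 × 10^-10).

Q ≈ 1.4 x 10^-7

Total volume = 96.1 + 177 = 273.1 mL.
[Sr^2+] = 3.7 x 10^-2 × (96.1/273.1) = 1.30 × 10^-2 M
[CO3^2-] = 1.7 x 10^-5 × (177/273.1) = 1.10 × 10^-5 M
SrCO3(s) ⇌ Sr^2+ + CO3^2-, so Q = [Sr^2+][CO3^2-]
Q = (1.30 x 10^-2)(1.10 × 10^-5) = 1.4 × 10^-7
Q > Ksp, so SrCO3 will precipitate.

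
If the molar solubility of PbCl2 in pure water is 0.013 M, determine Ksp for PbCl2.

Ksp ≈ 8.8 x 10^-6

PbCl2(s) ⇌ Pb^2+ + 2 Cl^-
With molar solubility s: [Pb^2+] = s, [Cl^-] = 2s.
Ksp = [Pb^2+][Cl^-]^2
So Ksp = s × (2s)^2 = 4s^3
With s = 1.3 × 10^-2: Ksp = 8.8 × 10^-6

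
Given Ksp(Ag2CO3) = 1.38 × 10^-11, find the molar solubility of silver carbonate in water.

1.51 × 10^-4 M

Ag2CO3(s) ⇌ 2 Ag^+(aq) + CO3^2-(aq)
Ksp = [Ag^+]^2[CO3^2-]
For each mole of Ag2CO3 that dissolves: [Ag^+] = 2s, [CO3^2-] = s.
Substituting: Ksp = (2s)^2s = 4s^3
s = (1.38 × 10^-11 / 4)^(1/3) = 1.51 × 10^-4 M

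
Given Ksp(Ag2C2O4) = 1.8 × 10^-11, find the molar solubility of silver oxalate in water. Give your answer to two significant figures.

Ag2C2O4(s) ⇌ 2 Ag^+ + C2O4^2-
Ksp = [Ag^+]^2[C2O4^2-]
For each mole of Ag2C2O4 that dissolves: [Ag^+] = 2s, [C2O4^2-] = s.
Ksp = (2s)^2s = 4s^3
s = (1.8 × 10^-11 / 4)^(1/3) = 1.7 x 10^-4 M

s ≈ 1.7 x 10^-4 M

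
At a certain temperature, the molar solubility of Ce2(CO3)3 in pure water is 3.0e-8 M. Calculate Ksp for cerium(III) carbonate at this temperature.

2.6 × 10^-36

Ce2(CO3)3(s) <=> 2 Ce^3+(aq) + 3 CO3^2-(aq)
If s mol/L of Ce2(CO3)3 dissolves, [Ce^3+] = 2s and [CO3^2-] = 3s.
Ksp = [Ce^3+]^2[CO3^2-]^3
Ksp = (2s)^2(3s)^3 = 108s^5
With s = 3.0 × 10^-8: Ksp = 2.6 x 10^-36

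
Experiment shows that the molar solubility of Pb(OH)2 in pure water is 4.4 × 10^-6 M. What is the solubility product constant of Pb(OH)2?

Ksp ≈ 3.4e-16

Pb(OH)2(s) ⇌ Pb^2+(aq) + 2 OH^-(aq)
Let s = molar solubility. Then [Pb^2+] = s and [OH^-] = 2s.
Ksp = [Pb^2+][OH^-]^2
So Ksp = s × (2s)^2 = 4s^3
With s = 4.4 × 10^-6: Ksp = 3.4 x 10^-16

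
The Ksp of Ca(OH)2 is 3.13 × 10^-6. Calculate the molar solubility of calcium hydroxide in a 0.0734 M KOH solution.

Ca(OH)2(s) ⇌ Ca^2+(aq) + 2 OH^-(aq)
Ksp = [Ca^2+][OH^-]^2
Let s be the molar solubility in this solution. [Ca^2+] = s, [OH^-] = 0.0734 + 2s ≈ 0.0734 (common-ion effect: OH^- is already 0.0734 M).
Ksp ≈ s × (0.0734)^2
s = 5.81 × 10^-4 M
Check: 2s = 1.2 x 10^-3 ≪ 0.0734, so the approximation is valid.

s = 5.81 x 10^-4 M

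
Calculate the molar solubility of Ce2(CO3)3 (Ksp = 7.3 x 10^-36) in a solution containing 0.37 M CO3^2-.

s ≈ 6.0 × 10^-18 M

Ce2(CO3)3(s) ⇌ 2 Ce^3+(aq) + 3 CO3^2-(aq)
Ksp = [Ce^3+]^2[CO3^2-]^3
If s mol/L dissolves here, [Ce^3+] = 2s, [CO3^2-] = 0.37 + 3s ≈ 0.37 (Ksp is small, so little additional dissolves).
Ksp ≈ (2s)^2 × (0.37)^3
s = 6.0 × 10^-18 M
Check: 3s = 1.8 × 10^-17 ≪ 0.37, so the approximation is valid.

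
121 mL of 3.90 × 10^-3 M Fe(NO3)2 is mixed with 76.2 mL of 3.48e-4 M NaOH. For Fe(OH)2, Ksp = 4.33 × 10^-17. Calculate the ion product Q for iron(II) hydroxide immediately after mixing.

Total volume = 121 + 76.2 = 197.2 mL.
[Fe^2+] = 3.90 × 10^-3 × (121/197.2) = 2.393 x 10^-3 M
[OH^-] = 3.48 × 10^-4 × (76.2/197.2) = 1.345 x 10^-4 M
Fe(OH)2(s) ⇌ Fe^2+(aq) + 2 OH^-(aq), so Q = [Fe^2+][OH^-]^2
Q = (2.393 x 10^-3)(1.345 × 10^-4)^2 = 4.33 × 10^-11
Q > Ksp, so Fe(OH)2 will precipitate.

4.33e-11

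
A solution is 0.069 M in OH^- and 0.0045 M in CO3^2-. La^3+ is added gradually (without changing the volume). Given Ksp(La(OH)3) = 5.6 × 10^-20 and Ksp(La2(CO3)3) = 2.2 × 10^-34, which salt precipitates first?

Each salt begins to precipitate when Q = Ksp, i.e. when [La^3+] reaches its threshold.
For La(OH)3: 5.6 × 10^-20 = (0.069)^3 × [La^3+]  ⇒  [La^3+] = 1.7 × 10^-16 M.
For La2(CO3)3: 2.2 × 10^-34 = (0.0045)^3 × [La^3+]^2  ⇒  [La^3+] = 4.9 × 10^-14 M.
The salt with the lower threshold [La^3+] precipitates first: La(OH)3.

La(OH)3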